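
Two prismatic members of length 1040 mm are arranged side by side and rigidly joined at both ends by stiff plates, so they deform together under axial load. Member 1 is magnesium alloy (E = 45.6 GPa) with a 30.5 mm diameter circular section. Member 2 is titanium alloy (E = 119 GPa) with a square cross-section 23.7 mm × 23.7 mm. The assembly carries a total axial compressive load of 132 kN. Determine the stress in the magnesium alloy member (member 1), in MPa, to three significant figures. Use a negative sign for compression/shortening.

A_1 = 730.6 mm².
A_2 = 561.7 mm².
Equal strain + equilibrium ⇒ each member carries load in proportion to AE: A₁E₁ = 33320000 N, A₂E₂ = 66840000 N, ΣAE = 100200000 N.
σ₁ = P·E₁/ΣAE = -132000·45600/100200000 = -60.1 MPa.

-60.1 MPa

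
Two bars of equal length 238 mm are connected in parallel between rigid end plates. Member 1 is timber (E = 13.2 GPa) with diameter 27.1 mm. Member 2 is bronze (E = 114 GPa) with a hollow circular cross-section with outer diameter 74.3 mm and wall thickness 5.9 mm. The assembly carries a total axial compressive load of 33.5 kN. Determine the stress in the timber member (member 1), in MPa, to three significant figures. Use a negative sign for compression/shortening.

-2.91 MPa

A_1 = 576.8 mm².
A_2 = 1268 mm².
Equal strain + equilibrium ⇒ each member carries load in proportion to AE: A₁E₁ = 7614000 N, A₂E₂ = 144500000 N, ΣAE = 152100000 N.
σ₁ = P·E₁/ΣAE = -33500·13200/152100000 = -2.906 MPa.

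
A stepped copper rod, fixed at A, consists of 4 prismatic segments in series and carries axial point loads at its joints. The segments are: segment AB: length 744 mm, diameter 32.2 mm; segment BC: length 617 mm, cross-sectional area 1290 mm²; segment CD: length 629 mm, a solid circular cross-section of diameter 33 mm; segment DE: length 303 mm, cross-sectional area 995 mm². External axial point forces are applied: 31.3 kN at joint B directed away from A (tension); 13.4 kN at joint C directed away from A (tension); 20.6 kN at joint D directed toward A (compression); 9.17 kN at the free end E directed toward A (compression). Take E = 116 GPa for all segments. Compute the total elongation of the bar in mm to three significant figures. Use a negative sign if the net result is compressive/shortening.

-0.163 mm

Internal axial forces (sectioning from the free end, tension +): N_DE = -9.17 kN, N_CD = -29.77 kN, N_BC = -16.37 kN, N_AB = 14.93 kN.
A_AB = 814.3 mm².
A_CD = 855.3 mm².
δ_AB = 14930·744/(814.3·116000) = 0.1176 mm
δ_BC = -16370·617/(1290·116000) = -0.0675 mm
δ_CD = -29770·629/(855.3·116000) = -0.1887 mm
δ_DE = -9170·303/(995·116000) = -0.02407 mm
δ = Σδ_i = -0.1627 mm.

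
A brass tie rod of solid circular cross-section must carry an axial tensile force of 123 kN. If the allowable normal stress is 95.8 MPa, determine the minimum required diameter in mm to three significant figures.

40.4 mm

Required area A ≥ P/σ_allow = 123000/95.8 = 1284 mm².
For a solid circular section, d ≥ √(4A/π) = 40.43 mm.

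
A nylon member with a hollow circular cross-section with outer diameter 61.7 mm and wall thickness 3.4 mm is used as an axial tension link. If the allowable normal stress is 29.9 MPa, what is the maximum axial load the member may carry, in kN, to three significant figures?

18.6 kN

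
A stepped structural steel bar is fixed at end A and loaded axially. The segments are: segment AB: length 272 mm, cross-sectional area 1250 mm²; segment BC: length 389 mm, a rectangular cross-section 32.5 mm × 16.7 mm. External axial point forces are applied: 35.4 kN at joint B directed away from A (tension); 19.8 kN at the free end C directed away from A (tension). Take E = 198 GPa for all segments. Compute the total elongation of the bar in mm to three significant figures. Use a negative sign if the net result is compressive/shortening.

Internal axial forces (sectioning from the free end, tension +): N_BC = 19.8 kN, N_AB = 55.2 kN.
A_BC = 542.8 mm².
δ_AB = 55200·272/(1250·198000) = 0.06066 mm
δ_BC = 19800·389/(542.8·198000) = 0.07167 mm
δ = Σδ_i = 0.1323 mm.

0.132 mm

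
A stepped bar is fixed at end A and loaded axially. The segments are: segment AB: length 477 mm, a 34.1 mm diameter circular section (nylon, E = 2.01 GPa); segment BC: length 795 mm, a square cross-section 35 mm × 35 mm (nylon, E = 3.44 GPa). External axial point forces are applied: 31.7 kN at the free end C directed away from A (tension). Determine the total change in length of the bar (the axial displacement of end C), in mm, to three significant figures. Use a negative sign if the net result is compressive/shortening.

14.2 mm

Internal axial forces (sectioning from the free end, tension +): N_BC = 31.7 kN, N_AB = 31.7 kN.
A_AB = 913.3 mm².
A_BC = 1225 mm².
δ_AB = 31700·477/(913.3·2010) = 8.237 mm
δ_BC = 31700·795/(1225·3440) = 5.98 mm
δ = Σδ_i = 14.22 mm.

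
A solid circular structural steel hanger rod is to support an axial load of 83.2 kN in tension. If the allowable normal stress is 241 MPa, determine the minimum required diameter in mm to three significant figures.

21.0 mm

Required area A ≥ P/σ_allow = 83200/241 = 345.2 mm².
For a solid circular section, d ≥ √(4A/π) = 20.97 mm.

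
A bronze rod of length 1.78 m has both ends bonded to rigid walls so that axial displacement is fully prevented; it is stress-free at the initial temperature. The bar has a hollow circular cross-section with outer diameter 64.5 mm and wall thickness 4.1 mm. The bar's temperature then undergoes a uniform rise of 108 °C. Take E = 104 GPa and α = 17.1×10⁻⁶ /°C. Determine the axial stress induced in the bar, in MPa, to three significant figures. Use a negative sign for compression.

-192 MPa

Free thermal expansion αLΔT = 17.1e-6 · 1780 · 108 = 3.287 mm.
The walls impose strain ε = −(3.287)/1780 = -1.8468e-03; σ = Eε = 104000 · -1.8468e-03 = -192.1 MPa.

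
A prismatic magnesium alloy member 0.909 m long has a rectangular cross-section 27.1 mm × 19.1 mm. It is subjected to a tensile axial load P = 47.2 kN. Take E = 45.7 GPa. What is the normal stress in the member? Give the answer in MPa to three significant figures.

91.2 MPa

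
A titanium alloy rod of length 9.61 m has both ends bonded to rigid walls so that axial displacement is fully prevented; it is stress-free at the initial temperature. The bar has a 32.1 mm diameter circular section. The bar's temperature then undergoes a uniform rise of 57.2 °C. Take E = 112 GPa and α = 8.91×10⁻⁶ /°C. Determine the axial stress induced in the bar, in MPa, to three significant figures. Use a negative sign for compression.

Free thermal expansion αLΔT = 8.91e-6 · 9610 · 57.2 = 4.898 mm.
The walls impose strain ε = −(4.898)/9610 = -5.0965e-04; σ = Eε = 112000 · -5.0965e-04 = -57.08 MPa.

-57.1 MPa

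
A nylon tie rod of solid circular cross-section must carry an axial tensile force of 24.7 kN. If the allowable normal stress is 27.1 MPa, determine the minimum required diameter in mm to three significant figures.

34.1 mm

Required area A ≥ P/σ_allow = 24700/27.1 = 911.4 mm².
For a solid circular section, d ≥ √(4A/π) = 34.07 mm.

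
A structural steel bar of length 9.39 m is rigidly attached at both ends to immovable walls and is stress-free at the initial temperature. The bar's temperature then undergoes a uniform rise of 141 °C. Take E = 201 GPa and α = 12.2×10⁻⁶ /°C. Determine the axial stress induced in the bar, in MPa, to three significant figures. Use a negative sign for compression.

Free thermal expansion αLΔT = 12.2e-6 · 9390 · 141 = 16.15 mm.
The walls impose strain ε = −(16.15)/9390 = -1.7202e-03; σ = Eε = 201000 · -1.7202e-03 = -345.8 MPa.

-346 MPa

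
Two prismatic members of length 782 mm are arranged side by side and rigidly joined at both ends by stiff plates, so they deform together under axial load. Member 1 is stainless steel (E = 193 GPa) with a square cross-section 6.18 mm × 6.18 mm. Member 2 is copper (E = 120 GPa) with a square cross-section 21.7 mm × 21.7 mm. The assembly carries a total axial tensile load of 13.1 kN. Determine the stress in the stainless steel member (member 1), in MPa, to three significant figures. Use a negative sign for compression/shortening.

39.6 MPa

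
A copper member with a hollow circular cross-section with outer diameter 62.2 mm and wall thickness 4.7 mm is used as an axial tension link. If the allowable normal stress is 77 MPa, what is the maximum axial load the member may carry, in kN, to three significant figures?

65.4 kN

A = 849 mm².
P_max = σ_allow · A = 77 · 849 = 65370 N = 65.37 kN.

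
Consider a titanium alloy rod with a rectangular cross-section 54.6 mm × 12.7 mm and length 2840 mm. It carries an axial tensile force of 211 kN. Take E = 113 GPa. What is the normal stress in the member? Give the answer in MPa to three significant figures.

304 MPa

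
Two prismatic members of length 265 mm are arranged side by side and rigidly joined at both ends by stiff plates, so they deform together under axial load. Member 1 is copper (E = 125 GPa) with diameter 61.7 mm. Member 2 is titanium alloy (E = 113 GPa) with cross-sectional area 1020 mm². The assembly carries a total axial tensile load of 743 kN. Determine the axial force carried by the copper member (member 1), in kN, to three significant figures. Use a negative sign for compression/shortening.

A_1 = 2990 mm².
Equal strain + equilibrium ⇒ each member carries load in proportion to AE: A₁E₁ = 373700000 N, A₂E₂ = 115300000 N, ΣAE = 489000000 N.
F₁ = P·A₁E₁/ΣAE = 743000·373700000/489000000 = 567900 N.

568 kN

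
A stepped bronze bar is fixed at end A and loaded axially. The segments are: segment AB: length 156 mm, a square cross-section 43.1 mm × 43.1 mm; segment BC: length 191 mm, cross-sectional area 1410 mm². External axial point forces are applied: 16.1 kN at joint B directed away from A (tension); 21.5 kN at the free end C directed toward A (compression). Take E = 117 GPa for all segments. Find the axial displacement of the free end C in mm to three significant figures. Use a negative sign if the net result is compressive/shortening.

Internal axial forces (sectioning from the free end, tension +): N_BC = -21.5 kN, N_AB = -5.4 kN.
A_AB = 1858 mm².
δ_AB = -5400·156/(1858·117000) = -0.003876 mm
δ_BC = -21500·191/(1410·117000) = -0.02489 mm
δ = Σδ_i = -0.02877 mm.

-0.0288 mm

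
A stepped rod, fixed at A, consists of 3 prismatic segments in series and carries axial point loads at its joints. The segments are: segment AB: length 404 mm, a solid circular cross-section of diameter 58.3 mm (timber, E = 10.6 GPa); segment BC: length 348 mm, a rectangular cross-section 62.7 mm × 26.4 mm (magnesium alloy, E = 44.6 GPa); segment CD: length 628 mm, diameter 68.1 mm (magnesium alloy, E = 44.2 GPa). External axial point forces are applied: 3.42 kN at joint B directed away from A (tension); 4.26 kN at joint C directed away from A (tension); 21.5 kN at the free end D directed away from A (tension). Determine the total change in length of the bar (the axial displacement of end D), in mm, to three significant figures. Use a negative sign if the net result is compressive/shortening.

Internal axial forces (sectioning from the free end, tension +): N_CD = 21.5 kN, N_BC = 25.76 kN, N_AB = 29.18 kN.
A_AB = 2669 mm².
A_BC = 1655 mm².
A_CD = 3642 mm².
δ_AB = 29180·404/(2669·10600) = 0.4166 mm
δ_BC = 25760·348/(1655·44600) = 0.1214 mm
δ_CD = 21500·628/(3642·44200) = 0.08387 mm
δ = Σδ_i = 0.6219 mm.

0.622 mm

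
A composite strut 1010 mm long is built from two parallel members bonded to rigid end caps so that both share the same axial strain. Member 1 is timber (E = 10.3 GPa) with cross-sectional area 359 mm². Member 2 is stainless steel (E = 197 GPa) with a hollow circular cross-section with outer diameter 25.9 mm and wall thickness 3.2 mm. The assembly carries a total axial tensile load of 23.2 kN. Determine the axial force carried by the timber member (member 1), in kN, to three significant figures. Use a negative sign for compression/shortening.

1.76 kN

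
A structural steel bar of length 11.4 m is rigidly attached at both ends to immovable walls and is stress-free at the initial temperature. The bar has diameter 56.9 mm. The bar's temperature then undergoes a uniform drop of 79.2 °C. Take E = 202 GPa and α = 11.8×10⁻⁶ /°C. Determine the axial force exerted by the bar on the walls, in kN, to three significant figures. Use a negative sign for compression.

480 kN

Free thermal expansion αLΔT = 11.8e-6 · 11400 · -79.2 = -10.65 mm.
The walls impose strain ε = −(-10.65)/11400 = 9.3456e-04; σ = Eε = 202000 · 9.3456e-04 = 188.8 MPa.
Wall reaction R = σ·A = 188.8·2543 = 480000 N = 480 kN.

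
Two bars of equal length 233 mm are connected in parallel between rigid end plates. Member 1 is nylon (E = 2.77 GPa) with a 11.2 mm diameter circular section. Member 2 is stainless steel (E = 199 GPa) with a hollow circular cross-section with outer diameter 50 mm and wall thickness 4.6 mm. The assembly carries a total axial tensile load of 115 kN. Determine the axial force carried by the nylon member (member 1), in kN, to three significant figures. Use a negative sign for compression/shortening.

0.240 kN

A_1 = 98.52 mm².
A_2 = 656.1 mm².
Equal strain + equilibrium ⇒ each member carries load in proportion to AE: A₁E₁ = 272900 N, A₂E₂ = 130600000 N, ΣAE = 130800000 N.
F₁ = P·A₁E₁/ΣAE = 115000·272900/130800000 = 239.9 N.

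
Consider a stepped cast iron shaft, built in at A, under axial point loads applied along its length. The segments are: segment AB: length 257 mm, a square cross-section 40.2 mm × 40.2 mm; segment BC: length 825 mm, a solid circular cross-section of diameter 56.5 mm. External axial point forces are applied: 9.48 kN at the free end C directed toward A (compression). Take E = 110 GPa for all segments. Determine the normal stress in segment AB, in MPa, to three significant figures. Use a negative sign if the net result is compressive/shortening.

-5.87 MPa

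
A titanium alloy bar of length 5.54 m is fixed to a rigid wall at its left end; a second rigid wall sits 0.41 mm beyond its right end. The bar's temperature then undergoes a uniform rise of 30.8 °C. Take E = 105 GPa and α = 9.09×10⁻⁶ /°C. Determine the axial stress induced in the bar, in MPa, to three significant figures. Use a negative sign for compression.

Free thermal expansion αLΔT = 9.09e-6 · 5540 · 30.8 = 1.551 mm.
The walls engage after the gap closes; constrained expansion = 1.551 − 0.41 = 1.141 mm.
The walls impose strain ε = −(1.141)/5540 = -2.0596e-04; σ = Eε = 105000 · -2.0596e-04 = -21.63 MPa.

-21.6 MPa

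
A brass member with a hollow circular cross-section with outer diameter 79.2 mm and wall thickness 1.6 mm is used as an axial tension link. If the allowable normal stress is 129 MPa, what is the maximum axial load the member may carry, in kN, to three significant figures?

A = 390.1 mm².
P_max = σ_allow · A = 129 · 390.1 = 50320 N = 50.32 kN.

50.3 kN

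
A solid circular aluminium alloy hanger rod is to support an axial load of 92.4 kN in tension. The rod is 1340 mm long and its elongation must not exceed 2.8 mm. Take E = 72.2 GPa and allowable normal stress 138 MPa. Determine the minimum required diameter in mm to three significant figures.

29.2 mm

Required area A ≥ P/σ_allow = 92400/138 = 669.6 mm².
For a solid circular section, d ≥ √(4A/π) = 29.2 mm.
Elongation limit: A ≥ PL/(Eδ_allow) = 92400·1340/(72200·2.8) = 612.5 mm² ⇒ d ≥ 27.93 mm.
The stress limit governs.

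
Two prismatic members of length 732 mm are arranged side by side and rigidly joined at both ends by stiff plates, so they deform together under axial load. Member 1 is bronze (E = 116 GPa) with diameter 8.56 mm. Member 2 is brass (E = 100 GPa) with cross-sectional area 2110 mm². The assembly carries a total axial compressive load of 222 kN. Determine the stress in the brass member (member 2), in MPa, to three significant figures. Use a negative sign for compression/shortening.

-102 MPa

A_1 = 57.55 mm².
Equal strain + equilibrium ⇒ each member carries load in proportion to AE: A₁E₁ = 6676000 N, A₂E₂ = 211000000 N, ΣAE = 217700000 N.
σ₂ = P·E₂/ΣAE = -222000·100000/217700000 = -102 MPa.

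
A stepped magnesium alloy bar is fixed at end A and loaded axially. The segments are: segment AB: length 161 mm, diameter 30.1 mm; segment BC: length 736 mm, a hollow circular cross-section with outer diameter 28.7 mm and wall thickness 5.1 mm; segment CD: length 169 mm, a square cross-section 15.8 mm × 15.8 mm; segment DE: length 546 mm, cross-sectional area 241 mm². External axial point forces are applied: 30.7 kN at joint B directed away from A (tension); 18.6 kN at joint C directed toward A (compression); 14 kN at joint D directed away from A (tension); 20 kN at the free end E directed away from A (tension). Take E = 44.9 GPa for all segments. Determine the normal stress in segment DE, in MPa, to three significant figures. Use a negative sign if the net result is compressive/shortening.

83.0 MPa

Internal axial forces (sectioning from the free end, tension +): N_DE = 20 kN, N_CD = 34 kN, N_BC = 15.4 kN, N_AB = 46.1 kN.
σ_DE = N_DE/A_DE = 20000/241 = 82.99 MPa.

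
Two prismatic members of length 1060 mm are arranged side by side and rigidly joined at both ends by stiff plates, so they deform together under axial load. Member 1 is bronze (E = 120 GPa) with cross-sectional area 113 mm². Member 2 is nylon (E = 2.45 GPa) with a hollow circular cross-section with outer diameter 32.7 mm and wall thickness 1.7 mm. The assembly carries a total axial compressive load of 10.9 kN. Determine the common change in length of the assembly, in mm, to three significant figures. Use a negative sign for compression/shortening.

-0.827 mm

A_2 = 165.6 mm².
Equal strain + equilibrium ⇒ each member carries load in proportion to AE: A₁E₁ = 13560000 N, A₂E₂ = 405600 N, ΣAE = 13970000 N.
δ = PL/ΣAE = -10900·1060/13970000 = -0.8273 mm.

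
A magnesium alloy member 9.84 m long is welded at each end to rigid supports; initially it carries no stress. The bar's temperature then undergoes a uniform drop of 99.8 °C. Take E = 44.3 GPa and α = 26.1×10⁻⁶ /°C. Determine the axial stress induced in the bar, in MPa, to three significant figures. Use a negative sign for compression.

115 MPa

Free thermal expansion αLΔT = 26.1e-6 · 9840 · -99.8 = -25.63 mm.
The walls impose strain ε = −(-25.63)/9840 = 2.6048e-03; σ = Eε = 44300 · 2.6048e-03 = 115.4 MPa.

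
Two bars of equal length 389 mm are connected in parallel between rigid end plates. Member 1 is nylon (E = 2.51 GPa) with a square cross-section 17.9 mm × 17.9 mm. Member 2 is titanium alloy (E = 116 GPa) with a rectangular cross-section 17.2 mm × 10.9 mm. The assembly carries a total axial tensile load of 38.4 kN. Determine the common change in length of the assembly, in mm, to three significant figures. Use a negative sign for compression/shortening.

A_1 = 320.4 mm².
A_2 = 187.5 mm².
Equal strain + equilibrium ⇒ each member carries load in proportion to AE: A₁E₁ = 804200 N, A₂E₂ = 21750000 N, ΣAE = 22550000 N.
δ = PL/ΣAE = 38400·389/22550000 = 0.6624 mm.

0.662 mm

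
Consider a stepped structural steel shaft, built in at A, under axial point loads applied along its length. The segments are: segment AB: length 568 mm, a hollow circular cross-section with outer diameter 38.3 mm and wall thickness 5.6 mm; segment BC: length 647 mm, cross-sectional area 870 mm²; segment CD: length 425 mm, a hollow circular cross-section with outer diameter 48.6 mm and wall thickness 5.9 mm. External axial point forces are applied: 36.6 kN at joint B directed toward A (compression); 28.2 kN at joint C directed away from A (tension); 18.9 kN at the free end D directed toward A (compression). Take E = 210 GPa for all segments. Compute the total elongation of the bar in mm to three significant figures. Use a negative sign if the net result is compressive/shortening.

-0.144 mm

Internal axial forces (sectioning from the free end, tension +): N_CD = -18.9 kN, N_BC = 9.3 kN, N_AB = -27.3 kN.
A_AB = 575.3 mm².
A_CD = 791.5 mm².
δ_AB = -27300·568/(575.3·210000) = -0.1284 mm
δ_BC = 9300·647/(870·210000) = 0.03293 mm
δ_CD = -18900·425/(791.5·210000) = -0.04833 mm
δ = Σδ_i = -0.1437 mm.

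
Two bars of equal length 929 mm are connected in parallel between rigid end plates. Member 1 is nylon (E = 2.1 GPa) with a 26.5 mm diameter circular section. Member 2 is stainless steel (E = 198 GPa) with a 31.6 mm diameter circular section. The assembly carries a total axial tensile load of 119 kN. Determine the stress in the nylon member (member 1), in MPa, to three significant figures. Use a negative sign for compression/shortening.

1.60 MPa

A_1 = 551.5 mm².
A_2 = 784.3 mm².
Equal strain + equilibrium ⇒ each member carries load in proportion to AE: A₁E₁ = 1158000 N, A₂E₂ = 155300000 N, ΣAE = 156400000 N.
σ₁ = P·E₁/ΣAE = 119000·2100/156400000 = 1.597 MPa.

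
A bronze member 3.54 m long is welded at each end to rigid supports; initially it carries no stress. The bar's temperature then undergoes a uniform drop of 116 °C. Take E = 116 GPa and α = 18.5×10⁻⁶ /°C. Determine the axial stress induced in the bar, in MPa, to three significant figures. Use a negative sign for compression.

Free thermal expansion αLΔT = 18.5e-6 · 3540 · -116 = -7.597 mm.
The walls impose strain ε = −(-7.597)/3540 = 2.1460e-03; σ = Eε = 116000 · 2.1460e-03 = 248.9 MPa.

249 MPa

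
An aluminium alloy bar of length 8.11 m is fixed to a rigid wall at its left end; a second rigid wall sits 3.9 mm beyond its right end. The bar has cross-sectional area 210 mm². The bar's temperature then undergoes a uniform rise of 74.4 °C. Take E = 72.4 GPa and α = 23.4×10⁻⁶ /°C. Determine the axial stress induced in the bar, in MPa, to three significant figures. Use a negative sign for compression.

Free thermal expansion αLΔT = 23.4e-6 · 8110 · 74.4 = 14.12 mm.
The walls engage after the gap closes; constrained expansion = 14.12 − 3.9 = 10.22 mm.
The walls impose strain ε = −(10.22)/8110 = -1.2601e-03; σ = Eε = 72400 · -1.2601e-03 = -91.23 MPa.

-91.2 MPa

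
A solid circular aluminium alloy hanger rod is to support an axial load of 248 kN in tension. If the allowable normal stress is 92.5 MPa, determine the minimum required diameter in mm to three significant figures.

58.4 mm

Required area A ≥ P/σ_allow = 248000/92.5 = 2681 mm².
For a solid circular section, d ≥ √(4A/π) = 58.43 mm.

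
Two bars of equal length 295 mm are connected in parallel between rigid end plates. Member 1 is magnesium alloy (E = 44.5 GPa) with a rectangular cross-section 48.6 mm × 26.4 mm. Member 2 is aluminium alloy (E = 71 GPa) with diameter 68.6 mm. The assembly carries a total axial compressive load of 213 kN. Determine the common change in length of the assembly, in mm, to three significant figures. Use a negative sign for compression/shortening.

-0.197 mm

A_1 = 1283 mm².
A_2 = 3696 mm².
Equal strain + equilibrium ⇒ each member carries load in proportion to AE: A₁E₁ = 57100000 N, A₂E₂ = 262400000 N, ΣAE = 319500000 N.
δ = PL/ΣAE = -213000·295/319500000 = -0.1967 mm.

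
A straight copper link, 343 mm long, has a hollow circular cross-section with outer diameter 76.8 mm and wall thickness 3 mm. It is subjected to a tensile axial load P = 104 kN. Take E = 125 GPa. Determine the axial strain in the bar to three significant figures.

0.00120

A = 695.5 mm².
σ = N/A = 149.5 MPa; ε = σ/E = 149.5/125000 = 1.196e-03.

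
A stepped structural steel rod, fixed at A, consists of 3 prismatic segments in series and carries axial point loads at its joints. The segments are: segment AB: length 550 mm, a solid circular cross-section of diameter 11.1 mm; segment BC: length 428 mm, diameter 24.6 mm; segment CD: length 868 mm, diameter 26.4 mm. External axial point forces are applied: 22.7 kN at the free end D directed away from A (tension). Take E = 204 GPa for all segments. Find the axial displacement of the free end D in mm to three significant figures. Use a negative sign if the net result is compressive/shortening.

0.909 mm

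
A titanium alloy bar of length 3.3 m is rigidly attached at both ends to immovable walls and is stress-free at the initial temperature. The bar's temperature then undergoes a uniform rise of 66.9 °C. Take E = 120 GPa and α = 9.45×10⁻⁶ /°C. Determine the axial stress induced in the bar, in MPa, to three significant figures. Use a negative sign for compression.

Free thermal expansion αLΔT = 9.45e-6 · 3300 · 66.9 = 2.086 mm.
The walls impose strain ε = −(2.086)/3300 = -6.3221e-04; σ = Eε = 120000 · -6.3221e-04 = -75.86 MPa.

-75.9 MPa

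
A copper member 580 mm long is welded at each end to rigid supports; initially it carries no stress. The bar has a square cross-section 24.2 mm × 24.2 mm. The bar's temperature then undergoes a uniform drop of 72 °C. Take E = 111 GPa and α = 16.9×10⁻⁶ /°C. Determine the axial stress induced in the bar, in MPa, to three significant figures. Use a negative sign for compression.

135 MPa

Free thermal expansion αLΔT = 16.9e-6 · 580 · -72 = -0.7057 mm.
The walls impose strain ε = −(-0.7057)/580 = 1.2168e-03; σ = Eε = 111000 · 1.2168e-03 = 135.1 MPa.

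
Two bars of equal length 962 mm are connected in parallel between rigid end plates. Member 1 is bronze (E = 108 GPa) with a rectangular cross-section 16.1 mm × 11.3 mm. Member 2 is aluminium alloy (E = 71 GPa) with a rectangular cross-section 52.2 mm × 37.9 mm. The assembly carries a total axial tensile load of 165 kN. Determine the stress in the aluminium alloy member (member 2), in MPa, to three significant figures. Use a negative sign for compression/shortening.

A_1 = 181.9 mm².
A_2 = 1978 mm².
Equal strain + equilibrium ⇒ each member carries load in proportion to AE: A₁E₁ = 19650000 N, A₂E₂ = 140500000 N, ΣAE = 160100000 N.
σ₂ = P·E₂/ΣAE = 165000·71000/160100000 = 73.17 MPa.

73.2 MPa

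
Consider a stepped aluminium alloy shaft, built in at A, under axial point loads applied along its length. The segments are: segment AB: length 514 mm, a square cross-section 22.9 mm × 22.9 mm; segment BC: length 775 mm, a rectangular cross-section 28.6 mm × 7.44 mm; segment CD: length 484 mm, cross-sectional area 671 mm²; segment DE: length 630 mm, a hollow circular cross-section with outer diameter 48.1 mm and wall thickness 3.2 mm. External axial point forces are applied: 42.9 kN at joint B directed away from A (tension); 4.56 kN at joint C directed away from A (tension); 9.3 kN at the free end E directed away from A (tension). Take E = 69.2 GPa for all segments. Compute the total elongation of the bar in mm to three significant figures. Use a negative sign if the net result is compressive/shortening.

Internal axial forces (sectioning from the free end, tension +): N_DE = 9.3 kN, N_CD = 9.3 kN, N_BC = 13.86 kN, N_AB = 56.76 kN.
A_AB = 524.4 mm².
A_BC = 212.8 mm².
A_DE = 451.4 mm².
δ_AB = 56760·514/(524.4·69200) = 0.8039 mm
δ_BC = 13860·775/(212.8·69200) = 0.7295 mm
δ_CD = 9300·484/(671·69200) = 0.09694 mm
δ_DE = 9300·630/(451.4·69200) = 0.1876 mm
δ = Σδ_i = 1.818 mm.

1.82 mm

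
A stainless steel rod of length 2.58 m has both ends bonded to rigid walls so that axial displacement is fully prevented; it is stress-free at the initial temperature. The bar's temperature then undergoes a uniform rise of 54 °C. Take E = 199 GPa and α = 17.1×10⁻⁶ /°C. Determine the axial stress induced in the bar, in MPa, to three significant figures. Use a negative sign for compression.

Free thermal expansion αLΔT = 17.1e-6 · 2580 · 54 = 2.382 mm.
The walls impose strain ε = −(2.382)/2580 = -9.2340e-04; σ = Eε = 199000 · -9.2340e-04 = -183.8 MPa.

-184 MPa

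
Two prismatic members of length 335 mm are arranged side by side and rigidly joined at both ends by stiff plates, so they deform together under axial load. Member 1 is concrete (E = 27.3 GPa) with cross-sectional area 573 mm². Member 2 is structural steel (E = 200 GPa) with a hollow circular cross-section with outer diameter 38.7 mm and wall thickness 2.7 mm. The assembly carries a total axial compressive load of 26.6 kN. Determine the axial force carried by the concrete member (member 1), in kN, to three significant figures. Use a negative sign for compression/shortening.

A_2 = 305.4 mm².
Equal strain + equilibrium ⇒ each member carries load in proportion to AE: A₁E₁ = 15640000 N, A₂E₂ = 61070000 N, ΣAE = 76720000 N.
F₁ = P·A₁E₁/ΣAE = -26600·15640000/76720000 = -5424 N.

-5.42 kN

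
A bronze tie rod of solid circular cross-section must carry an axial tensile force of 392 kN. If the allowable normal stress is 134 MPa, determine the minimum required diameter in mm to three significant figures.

61.0 mm

Required area A ≥ P/σ_allow = 392000/134 = 2925 mm².
For a solid circular section, d ≥ √(4A/π) = 61.03 mm.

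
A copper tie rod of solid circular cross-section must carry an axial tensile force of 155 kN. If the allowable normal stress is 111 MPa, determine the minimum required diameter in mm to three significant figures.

Required area A ≥ P/σ_allow = 155000/111 = 1396 mm².
For a solid circular section, d ≥ √(4A/π) = 42.17 mm.

42.2 mm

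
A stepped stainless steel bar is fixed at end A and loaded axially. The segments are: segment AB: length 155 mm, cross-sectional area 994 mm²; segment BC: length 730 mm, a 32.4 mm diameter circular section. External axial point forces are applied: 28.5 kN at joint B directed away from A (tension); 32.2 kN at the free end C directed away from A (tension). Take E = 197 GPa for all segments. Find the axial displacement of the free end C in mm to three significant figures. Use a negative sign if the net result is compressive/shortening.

0.193 mm

Internal axial forces (sectioning from the free end, tension +): N_BC = 32.2 kN, N_AB = 60.7 kN.
A_BC = 824.5 mm².
δ_AB = 60700·155/(994·197000) = 0.04805 mm
δ_BC = 32200·730/(824.5·197000) = 0.1447 mm
δ = Σδ_i = 0.1928 mm.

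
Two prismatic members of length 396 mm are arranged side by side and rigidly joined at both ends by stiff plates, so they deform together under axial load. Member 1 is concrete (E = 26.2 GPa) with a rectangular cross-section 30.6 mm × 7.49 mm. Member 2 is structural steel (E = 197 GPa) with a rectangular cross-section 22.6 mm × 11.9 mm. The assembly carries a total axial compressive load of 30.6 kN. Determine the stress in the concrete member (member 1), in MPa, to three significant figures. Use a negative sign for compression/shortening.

-13.6 MPa

A_1 = 229.2 mm².
A_2 = 268.9 mm².
Equal strain + equilibrium ⇒ each member carries load in proportion to AE: A₁E₁ = 6005000 N, A₂E₂ = 52980000 N, ΣAE = 58990000 N.
σ₁ = P·E₁/ΣAE = -30600·26200/58990000 = -13.59 MPa.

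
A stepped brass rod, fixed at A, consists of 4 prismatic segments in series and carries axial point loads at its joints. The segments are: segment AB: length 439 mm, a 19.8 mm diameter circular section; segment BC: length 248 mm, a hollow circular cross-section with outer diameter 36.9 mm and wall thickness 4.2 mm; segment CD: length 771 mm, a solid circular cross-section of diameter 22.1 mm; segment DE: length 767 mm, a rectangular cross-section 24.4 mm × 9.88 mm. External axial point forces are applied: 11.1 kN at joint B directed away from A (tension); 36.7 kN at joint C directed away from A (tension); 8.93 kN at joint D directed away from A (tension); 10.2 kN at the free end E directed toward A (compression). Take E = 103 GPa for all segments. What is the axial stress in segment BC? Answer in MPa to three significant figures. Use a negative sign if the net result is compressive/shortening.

Internal axial forces (sectioning from the free end, tension +): N_DE = -10.2 kN, N_CD = -1.27 kN, N_BC = 35.43 kN, N_AB = 46.53 kN.
A_BC = 431.5 mm².
σ_BC = N_BC/A_BC = 35430/431.5 = 82.12 MPa.

82.1 MPa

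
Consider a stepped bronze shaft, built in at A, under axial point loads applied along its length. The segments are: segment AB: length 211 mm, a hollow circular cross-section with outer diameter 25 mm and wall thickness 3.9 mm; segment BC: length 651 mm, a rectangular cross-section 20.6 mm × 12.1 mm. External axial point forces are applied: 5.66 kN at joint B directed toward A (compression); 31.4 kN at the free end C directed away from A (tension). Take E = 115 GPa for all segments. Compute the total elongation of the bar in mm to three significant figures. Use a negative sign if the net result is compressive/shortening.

Internal axial forces (sectioning from the free end, tension +): N_BC = 31.4 kN, N_AB = 25.74 kN.
A_AB = 258.5 mm².
A_BC = 249.3 mm².
δ_AB = 25740·211/(258.5·115000) = 0.1827 mm
δ_BC = 31400·651/(249.3·115000) = 0.7131 mm
δ = Σδ_i = 0.8958 mm.

0.896 mm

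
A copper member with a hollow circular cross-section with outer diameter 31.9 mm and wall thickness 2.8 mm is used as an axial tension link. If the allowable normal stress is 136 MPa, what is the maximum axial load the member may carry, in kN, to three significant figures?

A = 256 mm².
P_max = σ_allow · A = 136 · 256 = 34810 N = 34.81 kN.

34.8 kN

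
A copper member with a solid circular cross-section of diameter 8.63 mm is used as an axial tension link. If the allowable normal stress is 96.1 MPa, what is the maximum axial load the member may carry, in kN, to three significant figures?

A = 58.49 mm².
P_max = σ_allow · A = 96.1 · 58.49 = 5621 N = 5.621 kN.

5.62 kN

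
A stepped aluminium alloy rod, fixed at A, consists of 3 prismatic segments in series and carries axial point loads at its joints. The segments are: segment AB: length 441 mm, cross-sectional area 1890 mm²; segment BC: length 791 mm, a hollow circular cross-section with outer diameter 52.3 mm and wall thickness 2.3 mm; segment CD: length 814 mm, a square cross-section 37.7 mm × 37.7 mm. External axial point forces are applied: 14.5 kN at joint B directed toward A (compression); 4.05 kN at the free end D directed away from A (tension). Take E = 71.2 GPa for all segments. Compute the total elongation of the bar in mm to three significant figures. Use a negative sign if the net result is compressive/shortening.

0.123 mm

Internal axial forces (sectioning from the free end, tension +): N_CD = 4.05 kN, N_BC = 4.05 kN, N_AB = -10.45 kN.
A_BC = 361.3 mm².
A_CD = 1421 mm².
δ_AB = -10450·441/(1890·71200) = -0.03425 mm
δ_BC = 4050·791/(361.3·71200) = 0.1245 mm
δ_CD = 4050·814/(1421·71200) = 0.03258 mm
δ = Σδ_i = 0.1229 mm.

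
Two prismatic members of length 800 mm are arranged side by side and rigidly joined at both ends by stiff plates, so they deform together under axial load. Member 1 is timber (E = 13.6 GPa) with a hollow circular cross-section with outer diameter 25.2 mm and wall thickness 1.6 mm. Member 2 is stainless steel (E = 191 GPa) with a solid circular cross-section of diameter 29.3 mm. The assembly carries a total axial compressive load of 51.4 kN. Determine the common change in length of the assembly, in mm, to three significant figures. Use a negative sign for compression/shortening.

-0.315 mm

A_1 = 118.6 mm².
A_2 = 674.3 mm².
Equal strain + equilibrium ⇒ each member carries load in proportion to AE: A₁E₁ = 1613000 N, A₂E₂ = 128800000 N, ΣAE = 130400000 N.
δ = PL/ΣAE = -51400·800/130400000 = -0.3153 mm.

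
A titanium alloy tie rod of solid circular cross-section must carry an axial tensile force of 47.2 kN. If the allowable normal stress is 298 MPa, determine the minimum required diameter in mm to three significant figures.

14.2 mm

Required area A ≥ P/σ_allow = 47200/298 = 158.4 mm².
For a solid circular section, d ≥ √(4A/π) = 14.2 mm.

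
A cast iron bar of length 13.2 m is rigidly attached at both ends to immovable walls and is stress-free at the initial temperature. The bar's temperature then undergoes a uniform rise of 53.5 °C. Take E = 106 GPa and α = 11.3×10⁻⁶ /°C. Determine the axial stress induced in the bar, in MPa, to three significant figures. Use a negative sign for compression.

-64.1 MPa

Free thermal expansion αLΔT = 11.3e-6 · 13200 · 53.5 = 7.98 mm.
The walls impose strain ε = −(7.98)/13200 = -6.0455e-04; σ = Eε = 106000 · -6.0455e-04 = -64.08 MPa.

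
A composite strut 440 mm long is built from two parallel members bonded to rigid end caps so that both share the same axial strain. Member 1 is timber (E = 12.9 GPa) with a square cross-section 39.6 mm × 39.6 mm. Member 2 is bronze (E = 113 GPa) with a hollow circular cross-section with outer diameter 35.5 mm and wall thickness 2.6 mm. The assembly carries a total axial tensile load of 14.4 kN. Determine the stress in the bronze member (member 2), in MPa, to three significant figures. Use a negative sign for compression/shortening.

32.2 MPa

A_1 = 1568 mm².
A_2 = 268.7 mm².
Equal strain + equilibrium ⇒ each member carries load in proportion to AE: A₁E₁ = 20230000 N, A₂E₂ = 30370000 N, ΣAE = 50600000 N.
σ₂ = P·E₂/ΣAE = 14400·113000/50600000 = 32.16 MPa.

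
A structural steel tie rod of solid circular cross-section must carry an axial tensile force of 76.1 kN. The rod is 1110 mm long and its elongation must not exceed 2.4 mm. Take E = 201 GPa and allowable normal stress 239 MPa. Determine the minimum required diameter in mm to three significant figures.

20.1 mm

Required area A ≥ P/σ_allow = 76100/239 = 318.4 mm².
For a solid circular section, d ≥ √(4A/π) = 20.13 mm.
Elongation limit: A ≥ PL/(Eδ_allow) = 76100·1110/(201000·2.4) = 175.1 mm² ⇒ d ≥ 14.93 mm.
The stress limit governs.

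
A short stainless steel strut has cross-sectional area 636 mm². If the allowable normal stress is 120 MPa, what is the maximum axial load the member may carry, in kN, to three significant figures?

P_max = σ_allow · A = 120 · 636 = 76320 N = 76.32 kN.

76.3 kN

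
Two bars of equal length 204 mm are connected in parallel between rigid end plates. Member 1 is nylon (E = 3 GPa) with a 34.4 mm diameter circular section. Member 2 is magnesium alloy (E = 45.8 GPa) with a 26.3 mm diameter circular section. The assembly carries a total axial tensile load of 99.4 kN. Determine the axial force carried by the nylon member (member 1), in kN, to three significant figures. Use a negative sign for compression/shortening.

10.0 kN

A_1 = 929.4 mm².
A_2 = 543.3 mm².
Equal strain + equilibrium ⇒ each member carries load in proportion to AE: A₁E₁ = 2788000 N, A₂E₂ = 24880000 N, ΣAE = 27670000 N.
F₁ = P·A₁E₁/ΣAE = 99400·2788000/27670000 = 10020 N.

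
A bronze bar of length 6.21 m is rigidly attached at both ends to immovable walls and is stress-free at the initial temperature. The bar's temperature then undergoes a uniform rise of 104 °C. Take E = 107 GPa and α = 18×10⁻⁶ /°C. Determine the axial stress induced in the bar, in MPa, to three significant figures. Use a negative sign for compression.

-200 MPa

Free thermal expansion αLΔT = 18e-6 · 6210 · 104 = 11.63 mm.
The walls impose strain ε = −(11.63)/6210 = -1.8720e-03; σ = Eε = 107000 · -1.8720e-03 = -200.3 MPa.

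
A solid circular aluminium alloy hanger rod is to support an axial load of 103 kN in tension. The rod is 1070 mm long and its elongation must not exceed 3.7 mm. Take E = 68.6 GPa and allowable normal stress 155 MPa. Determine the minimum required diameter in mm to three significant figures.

Required area A ≥ P/σ_allow = 103000/155 = 664.5 mm².
For a solid circular section, d ≥ √(4A/π) = 29.09 mm.
Elongation limit: A ≥ PL/(Eδ_allow) = 103000·1070/(68600·3.7) = 434.2 mm² ⇒ d ≥ 23.51 mm.
The stress limit governs.

29.1 mm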